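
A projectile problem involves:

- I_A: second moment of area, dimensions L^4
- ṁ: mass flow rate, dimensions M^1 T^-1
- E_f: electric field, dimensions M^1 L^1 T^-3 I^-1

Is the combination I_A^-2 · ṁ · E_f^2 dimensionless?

Sum the exponent of each base dimension across the product:
  M: −2·[I_A]_M + [ṁ]_M + 2·[E_f]_M = −2·(0) + (1) + 2·(1) = 3
  L: −2·[I_A]_L + [ṁ]_L + 2·[E_f]_L = −2·(4) + (0) + 2·(1) = -6
  T: −2·[I_A]_T + [ṁ]_T + 2·[E_f]_T = −2·(0) + (-1) + 2·(-3) = -7
  I: −2·[I_A]_I + [ṁ]_I + 2·[E_f]_I = −2·(0) + (0) + 2·(-1) = -2
Net dimensions [M³ L⁻⁶ T⁻⁷ I⁻²] ≠ [1] — not dimensionless.

no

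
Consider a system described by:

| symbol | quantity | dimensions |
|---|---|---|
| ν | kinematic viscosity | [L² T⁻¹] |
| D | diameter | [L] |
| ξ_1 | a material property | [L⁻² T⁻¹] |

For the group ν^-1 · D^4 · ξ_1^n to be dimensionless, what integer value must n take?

1

Balance the L exponent: (-2)·n from ξ_1, plus −(2) + 4·(1) = 2 from the rest, must sum to zero.
-2n + 2 = 0, so n = 1.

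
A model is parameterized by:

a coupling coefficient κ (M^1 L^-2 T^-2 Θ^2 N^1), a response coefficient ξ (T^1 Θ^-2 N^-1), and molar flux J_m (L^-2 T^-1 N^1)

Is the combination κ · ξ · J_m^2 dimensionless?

Sum the exponent of each base dimension across the product:
  M: [κ]_M + [ξ]_M + 2·[J_m]_M = (1) + (0) + 2·(0) = 1
  L: [κ]_L + [ξ]_L + 2·[J_m]_L = (-2) + (0) + 2·(-2) = -6
  T: [κ]_T + [ξ]_T + 2·[J_m]_T = (-2) + (1) + 2·(-1) = -3
  Θ: [κ]_Θ + [ξ]_Θ + 2·[J_m]_Θ = (2) + (-2) + 2·(0) = 0
  N: [κ]_N + [ξ]_N + 2·[J_m]_N = (1) + (-1) + 2·(1) = 2
Net dimensions [M L⁻⁶ T⁻³ N²] ≠ [1] — not dimensionless.

no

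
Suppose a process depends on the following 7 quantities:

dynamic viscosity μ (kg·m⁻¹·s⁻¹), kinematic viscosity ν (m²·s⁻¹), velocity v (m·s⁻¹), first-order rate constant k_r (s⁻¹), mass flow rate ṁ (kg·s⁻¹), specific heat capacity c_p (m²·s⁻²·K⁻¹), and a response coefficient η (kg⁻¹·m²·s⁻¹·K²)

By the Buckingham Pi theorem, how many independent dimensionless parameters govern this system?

3

There are 7 variables and 4 base dimensions (M, L, T, Θ).
The dimension matrix has rank 4.
Independent dimensionless groups: 7 − 4 = 3.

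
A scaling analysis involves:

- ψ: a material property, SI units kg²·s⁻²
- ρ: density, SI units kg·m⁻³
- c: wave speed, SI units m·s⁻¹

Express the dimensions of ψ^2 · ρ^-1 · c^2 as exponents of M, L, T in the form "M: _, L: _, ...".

M: 3, L: 5, T: -6

Collect each base-dimension exponent across the product:
  M: 2·(2) − (1) + 2·(0) = 3
  L: 2·(0) − (-3) + 2·(1) = 5
  T: 2·(-2) − (0) + 2·(-1) = -6
So the dimensions are [M³ L⁵ T⁻⁶].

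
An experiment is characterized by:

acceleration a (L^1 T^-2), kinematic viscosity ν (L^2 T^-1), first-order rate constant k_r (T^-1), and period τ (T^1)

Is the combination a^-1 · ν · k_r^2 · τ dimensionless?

no

Sum the exponent of each base dimension across the product:
  L: −[a]_L + [ν]_L + 2·[k_r]_L + [τ]_L = −(1) + (2) + 2·(0) + (0) = 1
  T: −[a]_T + [ν]_T + 2·[k_r]_T + [τ]_T = −(-2) + (-1) + 2·(-1) + (1) = 0
Net dimensions [L] ≠ [1] — not dimensionless.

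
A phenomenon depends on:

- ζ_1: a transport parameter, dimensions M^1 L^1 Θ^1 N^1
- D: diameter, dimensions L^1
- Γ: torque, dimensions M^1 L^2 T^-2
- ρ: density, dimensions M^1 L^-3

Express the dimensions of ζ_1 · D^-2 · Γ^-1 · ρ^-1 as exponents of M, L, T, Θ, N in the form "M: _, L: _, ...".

Collect each base-dimension exponent across the product:
  M: (1) − 2·(0) − (1) − (1) = -1
  L: (1) − 2·(1) − (2) − (-3) = 0
  T: (0) − 2·(0) − (-2) − (0) = 2
  Θ: (1) − 2·(0) − (0) − (0) = 1
  N: (1) − 2·(0) − (0) − (0) = 1
So the dimensions are [M⁻¹ T² Θ N].

M: -1, L: 0, T: 2, Θ: 1, N: 1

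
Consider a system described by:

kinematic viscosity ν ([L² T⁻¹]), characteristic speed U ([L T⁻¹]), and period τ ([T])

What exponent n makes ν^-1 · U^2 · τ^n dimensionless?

1

Balance the T exponent: (1)·n from τ, plus −(-1) + 2·(-1) = -1 from the rest, must sum to zero.
n − 1 = 0, so n = 1.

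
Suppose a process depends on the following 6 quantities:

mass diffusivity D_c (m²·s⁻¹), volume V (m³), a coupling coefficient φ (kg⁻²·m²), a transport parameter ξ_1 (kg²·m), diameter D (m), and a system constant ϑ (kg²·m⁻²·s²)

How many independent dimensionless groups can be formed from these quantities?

3

There are 6 variables and 3 base dimensions (M, L, T).
The dimension matrix has rank 3.
Independent dimensionless groups: 6 − 3 = 3.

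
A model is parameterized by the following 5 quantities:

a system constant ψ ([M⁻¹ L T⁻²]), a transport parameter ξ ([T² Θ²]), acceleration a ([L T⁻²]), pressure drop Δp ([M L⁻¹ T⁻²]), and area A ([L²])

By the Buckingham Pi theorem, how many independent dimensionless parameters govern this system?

There are 5 variables and 4 base dimensions (M, L, T, Θ).
The dimension matrix has rank 4.
Independent dimensionless groups: 5 − 4 = 1.

1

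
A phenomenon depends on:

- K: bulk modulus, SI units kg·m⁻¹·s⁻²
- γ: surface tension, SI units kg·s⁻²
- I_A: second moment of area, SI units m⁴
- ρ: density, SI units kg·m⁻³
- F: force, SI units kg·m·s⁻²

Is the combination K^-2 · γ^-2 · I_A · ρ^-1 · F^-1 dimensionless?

Sum the exponent of each base dimension across the product:
  M: −2·[K]_M − 2·[γ]_M + [I_A]_M − [ρ]_M − [F]_M = −2·(1) − 2·(1) + (0) − (1) − (1) = -6
  L: −2·[K]_L − 2·[γ]_L + [I_A]_L − [ρ]_L − [F]_L = −2·(-1) − 2·(0) + (4) − (-3) − (1) = 8
  T: −2·[K]_T − 2·[γ]_T + [I_A]_T − [ρ]_T − [F]_T = −2·(-2) − 2·(-2) + (0) − (0) − (-2) = 10
Net dimensions [M⁻⁶ L⁸ T¹⁰] ≠ [1] — not dimensionless.

no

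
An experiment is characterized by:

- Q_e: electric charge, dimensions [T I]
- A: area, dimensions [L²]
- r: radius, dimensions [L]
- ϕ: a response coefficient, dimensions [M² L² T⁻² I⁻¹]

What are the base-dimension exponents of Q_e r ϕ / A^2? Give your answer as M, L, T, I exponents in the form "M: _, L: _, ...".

Collect each base-dimension exponent across the product:
  M: (0) − 2·(0) + (0) + (2) = 2
  L: (0) − 2·(2) + (1) + (2) = -1
  T: (1) − 2·(0) + (0) + (-2) = -1
  I: (1) − 2·(0) + (0) + (-1) = 0
So the dimensions are [M² L⁻¹ T⁻¹].

M: 2, L: -1, T: -1, I: 0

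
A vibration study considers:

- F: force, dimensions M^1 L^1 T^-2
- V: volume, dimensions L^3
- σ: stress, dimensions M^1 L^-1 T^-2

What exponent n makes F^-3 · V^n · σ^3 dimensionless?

2

Balance the L exponent: (3)·n from V, plus −3·(1) + 3·(-1) = -6 from the rest, must sum to zero.
3n − 6 = 0, so n = 2.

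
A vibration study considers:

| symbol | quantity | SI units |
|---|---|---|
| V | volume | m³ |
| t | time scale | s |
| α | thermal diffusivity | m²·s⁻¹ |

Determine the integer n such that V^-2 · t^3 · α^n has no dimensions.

3

Balance the L exponent: (2)·n from α, plus −2·(3) + 3·(0) = -6 from the rest, must sum to zero.
2n − 6 = 0, so n = 3.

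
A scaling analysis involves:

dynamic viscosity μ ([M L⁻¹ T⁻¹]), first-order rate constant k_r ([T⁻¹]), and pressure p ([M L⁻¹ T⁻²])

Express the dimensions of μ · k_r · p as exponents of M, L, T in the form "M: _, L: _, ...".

M: 2, L: -2, T: -4

Collect each base-dimension exponent across the product:
  M: (1) + (0) + (1) = 2
  L: (-1) + (0) + (-1) = -2
  T: (-1) + (-1) + (-2) = -4
So the dimensions are [M² L⁻² T⁻⁴].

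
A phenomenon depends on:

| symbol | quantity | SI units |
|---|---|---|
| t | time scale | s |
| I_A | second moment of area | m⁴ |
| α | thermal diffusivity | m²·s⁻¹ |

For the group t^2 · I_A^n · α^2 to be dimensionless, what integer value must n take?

Balance the L exponent: (4)·n from I_A, plus 2·(0) + 2·(2) = 4 from the rest, must sum to zero.
4n + 4 = 0, so n = -1.

-1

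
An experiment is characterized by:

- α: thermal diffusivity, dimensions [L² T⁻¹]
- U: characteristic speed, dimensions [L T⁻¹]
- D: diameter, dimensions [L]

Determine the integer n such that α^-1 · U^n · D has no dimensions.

1

Balance the L exponent: (1)·n from U, plus −(2) + (1) = -1 from the rest, must sum to zero.
n − 1 = 0, so n = 1.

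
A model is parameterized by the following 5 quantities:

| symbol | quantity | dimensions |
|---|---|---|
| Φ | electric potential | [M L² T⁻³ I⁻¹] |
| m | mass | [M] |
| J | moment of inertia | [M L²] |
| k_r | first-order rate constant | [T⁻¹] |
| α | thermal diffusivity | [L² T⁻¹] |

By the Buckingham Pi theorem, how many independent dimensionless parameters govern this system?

1

There are 5 variables and 4 base dimensions (M, L, T, I).
The dimension matrix has rank 4.
Independent dimensionless groups: 5 − 4 = 1.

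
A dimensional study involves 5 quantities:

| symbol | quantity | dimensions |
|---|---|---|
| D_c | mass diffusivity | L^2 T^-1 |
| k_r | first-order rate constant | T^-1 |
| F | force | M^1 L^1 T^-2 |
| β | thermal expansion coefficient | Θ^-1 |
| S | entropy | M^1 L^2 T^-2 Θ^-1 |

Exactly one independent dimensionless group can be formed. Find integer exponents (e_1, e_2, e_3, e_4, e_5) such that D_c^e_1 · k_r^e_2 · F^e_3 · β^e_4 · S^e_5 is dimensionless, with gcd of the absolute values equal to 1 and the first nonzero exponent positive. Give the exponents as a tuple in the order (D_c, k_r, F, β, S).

(1, -1, 2, 2, -2)

M: e_1·(0) + e_2·(0) + e_3·(1) + e_4·(0) + e_5·(1) = 0
L: e_1·(2) + e_2·(0) + e_3·(1) + e_4·(0) + e_5·(2) = 0
T: e_1·(-1) + e_2·(-1) + e_3·(-2) + e_4·(0) + e_5·(-2) = 0
Θ: e_1·(0) + e_2·(0) + e_3·(0) + e_4·(-1) + e_5·(-1) = 0
Solving this homogeneous linear system for the smallest-integer solution (first nonzero entry positive) gives (1, -1, 2, 2, -2).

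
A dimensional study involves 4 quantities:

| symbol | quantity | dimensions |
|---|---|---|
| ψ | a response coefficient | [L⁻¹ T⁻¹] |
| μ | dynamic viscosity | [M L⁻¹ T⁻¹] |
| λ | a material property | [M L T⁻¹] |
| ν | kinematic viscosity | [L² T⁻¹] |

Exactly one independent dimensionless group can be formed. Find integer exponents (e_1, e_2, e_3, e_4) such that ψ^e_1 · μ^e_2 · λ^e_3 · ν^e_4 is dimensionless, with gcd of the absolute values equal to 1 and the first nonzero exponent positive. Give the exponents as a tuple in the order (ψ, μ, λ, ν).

M: e_1·(0) + e_2·(1) + e_3·(1) + e_4·(0) = 0
L: e_1·(-1) + e_2·(-1) + e_3·(1) + e_4·(2) = 0
T: e_1·(-1) + e_2·(-1) + e_3·(-1) + e_4·(-1) = 0
Solving this homogeneous linear system for the smallest-integer solution (first nonzero entry positive) gives (2, -3, 3, -2).

(2, -3, 3, -2)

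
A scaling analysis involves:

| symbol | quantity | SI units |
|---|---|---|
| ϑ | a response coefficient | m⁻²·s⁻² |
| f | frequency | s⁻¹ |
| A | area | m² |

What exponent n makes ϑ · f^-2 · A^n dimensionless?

1

Balance the L exponent: (2)·n from A, plus (-2) − 2·(0) = -2 from the rest, must sum to zero.
2n − 2 = 0, so n = 1.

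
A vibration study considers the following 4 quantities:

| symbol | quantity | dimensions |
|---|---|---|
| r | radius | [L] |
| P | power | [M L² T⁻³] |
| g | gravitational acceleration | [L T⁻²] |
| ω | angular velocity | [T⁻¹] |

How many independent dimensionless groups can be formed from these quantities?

1

There are 4 variables and 3 base dimensions (M, L, T).
The dimension matrix has rank 3.
Independent dimensionless groups: 4 − 3 = 1.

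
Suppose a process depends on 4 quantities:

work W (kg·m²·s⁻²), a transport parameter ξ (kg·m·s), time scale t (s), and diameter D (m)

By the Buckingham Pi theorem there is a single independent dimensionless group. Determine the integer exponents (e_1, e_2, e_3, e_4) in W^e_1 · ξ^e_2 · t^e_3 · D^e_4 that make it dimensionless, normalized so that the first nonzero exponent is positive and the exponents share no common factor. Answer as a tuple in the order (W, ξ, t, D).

M: e_1·(1) + e_2·(1) + e_3·(0) + e_4·(0) = 0
L: e_1·(2) + e_2·(1) + e_3·(0) + e_4·(1) = 0
T: e_1·(-2) + e_2·(1) + e_3·(1) + e_4·(0) = 0
Solving this homogeneous linear system for the smallest-integer solution (first nonzero entry positive) gives (1, -1, 3, -1).

(1, -1, 3, -1)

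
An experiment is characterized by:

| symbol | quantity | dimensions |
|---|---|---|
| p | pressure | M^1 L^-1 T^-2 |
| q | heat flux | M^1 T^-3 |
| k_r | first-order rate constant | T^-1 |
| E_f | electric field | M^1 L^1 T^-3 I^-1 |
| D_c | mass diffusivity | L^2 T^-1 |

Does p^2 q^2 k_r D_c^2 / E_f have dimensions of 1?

no

Sum the exponent of each base dimension across the product:
  M: 2·[p]_M + 2·[q]_M + [k_r]_M − [E_f]_M + 2·[D_c]_M = 2·(1) + 2·(1) + (0) − (1) + 2·(0) = 3
  L: 2·[p]_L + 2·[q]_L + [k_r]_L − [E_f]_L + 2·[D_c]_L = 2·(-1) + 2·(0) + (0) − (1) + 2·(2) = 1
  T: 2·[p]_T + 2·[q]_T + [k_r]_T − [E_f]_T + 2·[D_c]_T = 2·(-2) + 2·(-3) + (-1) − (-3) + 2·(-1) = -10
  I: 2·[p]_I + 2·[q]_I + [k_r]_I − [E_f]_I + 2·[D_c]_I = 2·(0) + 2·(0) + (0) − (-1) + 2·(0) = 1
Net dimensions [M³ L T⁻¹⁰ I] ≠ [1] — not dimensionless.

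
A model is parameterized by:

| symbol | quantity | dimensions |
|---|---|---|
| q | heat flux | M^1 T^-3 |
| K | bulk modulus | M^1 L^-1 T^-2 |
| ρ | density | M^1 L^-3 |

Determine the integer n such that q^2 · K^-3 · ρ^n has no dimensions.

1

Balance the M exponent: (1)·n from ρ, plus 2·(1) − 3·(1) = -1 from the rest, must sum to zero.
n − 1 = 0, so n = 1.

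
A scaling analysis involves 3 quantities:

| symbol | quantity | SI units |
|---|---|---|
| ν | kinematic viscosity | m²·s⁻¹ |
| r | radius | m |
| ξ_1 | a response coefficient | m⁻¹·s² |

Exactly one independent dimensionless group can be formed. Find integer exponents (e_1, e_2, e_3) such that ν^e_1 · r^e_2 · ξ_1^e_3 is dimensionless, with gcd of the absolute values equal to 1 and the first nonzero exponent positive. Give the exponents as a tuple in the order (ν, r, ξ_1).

L: e_1·(2) + e_2·(1) + e_3·(-1) = 0
T: e_1·(-1) + e_2·(0) + e_3·(2) = 0
Solving this homogeneous linear system for the smallest-integer solution (first nonzero entry positive) gives (2, -3, 1).

(2, -3, 1)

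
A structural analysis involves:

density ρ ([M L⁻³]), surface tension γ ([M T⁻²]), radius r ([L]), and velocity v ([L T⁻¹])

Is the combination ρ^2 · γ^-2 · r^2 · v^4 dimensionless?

Sum the exponent of each base dimension across the product:
  M: 2·[ρ]_M − 2·[γ]_M + 2·[r]_M + 4·[v]_M = 2·(1) − 2·(1) + 2·(0) + 4·(0) = 0
  L: 2·[ρ]_L − 2·[γ]_L + 2·[r]_L + 4·[v]_L = 2·(-3) − 2·(0) + 2·(1) + 4·(1) = 0
  T: 2·[ρ]_T − 2·[γ]_T + 2·[r]_T + 4·[v]_T = 2·(0) − 2·(-2) + 2·(0) + 4·(-1) = 0
All base exponents vanish — dimensionless.

yes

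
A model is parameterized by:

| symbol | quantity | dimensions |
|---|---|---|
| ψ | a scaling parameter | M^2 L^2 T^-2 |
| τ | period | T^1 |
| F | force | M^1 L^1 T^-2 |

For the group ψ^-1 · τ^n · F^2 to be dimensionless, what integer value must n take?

2

Balance the T exponent: (1)·n from τ, plus −(-2) + 2·(-2) = -2 from the rest, must sum to zero.
n − 2 = 0, so n = 2.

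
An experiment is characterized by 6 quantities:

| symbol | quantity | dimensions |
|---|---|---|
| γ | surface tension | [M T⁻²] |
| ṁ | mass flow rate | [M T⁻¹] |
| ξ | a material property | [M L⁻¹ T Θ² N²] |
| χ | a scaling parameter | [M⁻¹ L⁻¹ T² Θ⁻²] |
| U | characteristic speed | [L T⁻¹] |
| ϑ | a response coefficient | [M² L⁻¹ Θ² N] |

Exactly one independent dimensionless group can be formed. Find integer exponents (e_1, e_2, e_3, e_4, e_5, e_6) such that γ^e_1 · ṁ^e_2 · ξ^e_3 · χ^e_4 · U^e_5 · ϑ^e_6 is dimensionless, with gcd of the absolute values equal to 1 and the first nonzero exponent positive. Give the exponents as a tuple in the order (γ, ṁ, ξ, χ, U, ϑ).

(1, -3, -1, 1, 2, 2)

M: e_1·(1) + e_2·(1) + e_3·(1) + e_4·(-1) + e_5·(0) + e_6·(2) = 0
L: e_1·(0) + e_2·(0) + e_3·(-1) + e_4·(-1) + e_5·(1) + e_6·(-1) = 0
T: e_1·(-2) + e_2·(-1) + e_3·(1) + e_4·(2) + e_5·(-1) + e_6·(0) = 0
Θ: e_1·(0) + e_2·(0) + e_3·(2) + e_4·(-2) + e_5·(0) + e_6·(2) = 0
N: e_1·(0) + e_2·(0) + e_3·(2) + e_4·(0) + e_5·(0) + e_6·(1) = 0
Solving this homogeneous linear system for the smallest-integer solution (first nonzero entry positive) gives (1, -3, -1, 1, 2, 2).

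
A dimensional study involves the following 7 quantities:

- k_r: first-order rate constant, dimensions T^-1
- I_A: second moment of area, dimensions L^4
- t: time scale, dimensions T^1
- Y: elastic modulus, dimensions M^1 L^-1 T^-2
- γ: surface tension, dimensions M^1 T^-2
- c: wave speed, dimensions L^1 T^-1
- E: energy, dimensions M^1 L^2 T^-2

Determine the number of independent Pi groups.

4

There are 7 variables and 3 base dimensions (M, L, T).
The dimension matrix has rank 3.
Independent dimensionless groups: 7 − 3 = 4.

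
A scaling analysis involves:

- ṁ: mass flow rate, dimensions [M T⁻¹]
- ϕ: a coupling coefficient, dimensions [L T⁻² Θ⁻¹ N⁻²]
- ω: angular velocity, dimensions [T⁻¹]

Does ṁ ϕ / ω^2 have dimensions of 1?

Sum the exponent of each base dimension across the product:
  M: [ṁ]_M + [ϕ]_M − 2·[ω]_M = (1) + (0) − 2·(0) = 1
  L: [ṁ]_L + [ϕ]_L − 2·[ω]_L = (0) + (1) − 2·(0) = 1
  T: [ṁ]_T + [ϕ]_T − 2·[ω]_T = (-1) + (-2) − 2·(-1) = -1
  Θ: [ṁ]_Θ + [ϕ]_Θ − 2·[ω]_Θ = (0) + (-1) − 2·(0) = -1
  N: [ṁ]_N + [ϕ]_N − 2·[ω]_N = (0) + (-2) − 2·(0) = -2
Net dimensions [M L T⁻¹ Θ⁻¹ N⁻²] ≠ [1] — not dimensionless.

no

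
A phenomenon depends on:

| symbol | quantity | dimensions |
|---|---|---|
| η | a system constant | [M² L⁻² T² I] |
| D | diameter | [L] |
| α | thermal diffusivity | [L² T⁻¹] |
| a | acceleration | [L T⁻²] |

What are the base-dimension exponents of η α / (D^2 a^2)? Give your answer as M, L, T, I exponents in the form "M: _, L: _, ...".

M: 2, L: -4, T: 5, I: 1

Collect each base-dimension exponent across the product:
  M: (2) − 2·(0) + (0) − 2·(0) = 2
  L: (-2) − 2·(1) + (2) − 2·(1) = -4
  T: (2) − 2·(0) + (-1) − 2·(-2) = 5
  I: (1) − 2·(0) + (0) − 2·(0) = 1
So the dimensions are [M² L⁻⁴ T⁵ I].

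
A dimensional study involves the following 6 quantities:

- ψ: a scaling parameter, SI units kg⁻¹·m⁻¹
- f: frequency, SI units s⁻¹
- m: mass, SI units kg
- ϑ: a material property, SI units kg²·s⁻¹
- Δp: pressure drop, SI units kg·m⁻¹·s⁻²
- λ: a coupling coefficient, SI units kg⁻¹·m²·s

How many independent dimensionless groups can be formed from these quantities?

There are 6 variables and 3 base dimensions (M, L, T).
The dimension matrix has rank 3.
Independent dimensionless groups: 6 − 3 = 3.

3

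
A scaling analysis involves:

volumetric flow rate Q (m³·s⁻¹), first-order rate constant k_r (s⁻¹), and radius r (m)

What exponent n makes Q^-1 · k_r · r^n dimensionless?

Balance the L exponent: (1)·n from r, plus −(3) + (0) = -3 from the rest, must sum to zero.
n − 3 = 0, so n = 3.

3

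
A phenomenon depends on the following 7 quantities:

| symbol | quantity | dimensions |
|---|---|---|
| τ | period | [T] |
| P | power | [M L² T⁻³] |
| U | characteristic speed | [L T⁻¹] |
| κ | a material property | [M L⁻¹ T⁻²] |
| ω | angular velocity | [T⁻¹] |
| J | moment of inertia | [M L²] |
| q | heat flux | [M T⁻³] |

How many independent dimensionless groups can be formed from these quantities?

There are 7 variables and 3 base dimensions (M, L, T).
The dimension matrix has rank 3.
Independent dimensionless groups: 7 − 3 = 4.

4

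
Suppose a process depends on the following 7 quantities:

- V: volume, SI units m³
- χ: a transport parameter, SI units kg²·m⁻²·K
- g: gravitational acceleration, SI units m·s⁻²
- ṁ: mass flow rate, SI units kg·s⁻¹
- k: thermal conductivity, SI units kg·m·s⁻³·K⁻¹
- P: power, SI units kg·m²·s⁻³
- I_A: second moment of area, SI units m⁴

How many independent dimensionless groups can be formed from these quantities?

3

There are 7 variables and 4 base dimensions (M, L, T, Θ).
The dimension matrix has rank 4.
Independent dimensionless groups: 7 − 4 = 3.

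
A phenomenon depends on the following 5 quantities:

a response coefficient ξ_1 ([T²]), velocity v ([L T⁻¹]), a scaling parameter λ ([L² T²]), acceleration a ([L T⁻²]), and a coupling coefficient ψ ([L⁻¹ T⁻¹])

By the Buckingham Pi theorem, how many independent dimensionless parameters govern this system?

3

There are 5 variables and 2 base dimensions (L, T).
The dimension matrix has rank 2.
Independent dimensionless groups: 5 − 2 = 3.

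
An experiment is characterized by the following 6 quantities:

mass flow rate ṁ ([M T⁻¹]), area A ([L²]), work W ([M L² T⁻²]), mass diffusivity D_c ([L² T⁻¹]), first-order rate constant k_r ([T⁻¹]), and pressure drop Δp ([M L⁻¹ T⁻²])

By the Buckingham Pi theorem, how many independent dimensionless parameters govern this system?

There are 6 variables and 3 base dimensions (M, L, T).
The dimension matrix has rank 3.
Independent dimensionless groups: 6 − 3 = 3.

3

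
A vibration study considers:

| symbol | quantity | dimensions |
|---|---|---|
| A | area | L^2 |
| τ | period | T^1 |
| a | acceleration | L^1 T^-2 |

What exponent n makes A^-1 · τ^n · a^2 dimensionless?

4

Balance the T exponent: (1)·n from τ, plus −(0) + 2·(-2) = -4 from the rest, must sum to zero.
n − 4 = 0, so n = 4.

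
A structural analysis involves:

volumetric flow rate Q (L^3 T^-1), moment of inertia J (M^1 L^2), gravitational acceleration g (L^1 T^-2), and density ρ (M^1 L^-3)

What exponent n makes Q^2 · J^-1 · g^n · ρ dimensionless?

-1

Balance the L exponent: (1)·n from g, plus 2·(3) − (2) + (-3) = 1 from the rest, must sum to zero.
n + 1 = 0, so n = -1.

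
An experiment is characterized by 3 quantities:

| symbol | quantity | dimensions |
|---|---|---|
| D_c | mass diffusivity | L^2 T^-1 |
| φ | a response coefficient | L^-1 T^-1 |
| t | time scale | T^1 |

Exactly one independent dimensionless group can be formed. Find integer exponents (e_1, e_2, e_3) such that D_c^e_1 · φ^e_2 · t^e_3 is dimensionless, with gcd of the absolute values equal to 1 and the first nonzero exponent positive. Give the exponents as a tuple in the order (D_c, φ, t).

(1, 2, 3)

L: e_1·(2) + e_2·(-1) + e_3·(0) = 0
T: e_1·(-1) + e_2·(-1) + e_3·(1) = 0
Solving this homogeneous linear system for the smallest-integer solution (first nonzero entry positive) gives (1, 2, 3).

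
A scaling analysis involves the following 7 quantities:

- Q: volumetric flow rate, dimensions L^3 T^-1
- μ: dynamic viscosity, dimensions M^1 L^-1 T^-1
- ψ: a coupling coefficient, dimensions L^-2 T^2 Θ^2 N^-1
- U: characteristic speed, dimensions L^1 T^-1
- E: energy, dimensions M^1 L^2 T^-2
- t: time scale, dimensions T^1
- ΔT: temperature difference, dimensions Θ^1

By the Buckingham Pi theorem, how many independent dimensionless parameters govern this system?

There are 7 variables and 5 base dimensions (M, L, T, Θ, N).
The dimension matrix has rank 5.
Independent dimensionless groups: 7 − 5 = 2.

2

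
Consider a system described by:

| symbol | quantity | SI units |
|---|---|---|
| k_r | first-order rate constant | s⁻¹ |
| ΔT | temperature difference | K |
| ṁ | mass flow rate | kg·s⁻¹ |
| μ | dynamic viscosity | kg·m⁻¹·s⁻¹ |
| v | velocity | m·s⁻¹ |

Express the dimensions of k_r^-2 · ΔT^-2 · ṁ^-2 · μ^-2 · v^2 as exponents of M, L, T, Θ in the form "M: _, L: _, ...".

Collect each base-dimension exponent across the product:
  M: −2·(0) − 2·(0) − 2·(1) − 2·(1) + 2·(0) = -4
  L: −2·(0) − 2·(0) − 2·(0) − 2·(-1) + 2·(1) = 4
  T: −2·(-1) − 2·(0) − 2·(-1) − 2·(-1) + 2·(-1) = 4
  Θ: −2·(0) − 2·(1) − 2·(0) − 2·(0) + 2·(0) = -2
So the dimensions are [M⁻⁴ L⁴ T⁴ Θ⁻²].

M: -4, L: 4, T: 4, Θ: -2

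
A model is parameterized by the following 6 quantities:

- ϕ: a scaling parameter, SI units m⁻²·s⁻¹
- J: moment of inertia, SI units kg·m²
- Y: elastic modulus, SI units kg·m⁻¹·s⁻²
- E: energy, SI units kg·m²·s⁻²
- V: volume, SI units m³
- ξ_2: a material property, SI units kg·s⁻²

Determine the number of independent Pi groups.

3

There are 6 variables and 3 base dimensions (M, L, T).
The dimension matrix has rank 3.
Independent dimensionless groups: 6 − 3 = 3.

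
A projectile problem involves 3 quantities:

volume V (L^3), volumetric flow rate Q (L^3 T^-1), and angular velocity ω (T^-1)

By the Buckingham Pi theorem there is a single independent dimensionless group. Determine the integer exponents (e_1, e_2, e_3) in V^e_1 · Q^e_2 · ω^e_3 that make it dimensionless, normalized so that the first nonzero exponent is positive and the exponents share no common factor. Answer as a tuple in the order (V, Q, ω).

(1, -1, 1)

L: e_1·(3) + e_2·(3) + e_3·(0) = 0
T: e_1·(0) + e_2·(-1) + e_3·(-1) = 0
Solving this homogeneous linear system for the smallest-integer solution (first nonzero entry positive) gives (1, -1, 1).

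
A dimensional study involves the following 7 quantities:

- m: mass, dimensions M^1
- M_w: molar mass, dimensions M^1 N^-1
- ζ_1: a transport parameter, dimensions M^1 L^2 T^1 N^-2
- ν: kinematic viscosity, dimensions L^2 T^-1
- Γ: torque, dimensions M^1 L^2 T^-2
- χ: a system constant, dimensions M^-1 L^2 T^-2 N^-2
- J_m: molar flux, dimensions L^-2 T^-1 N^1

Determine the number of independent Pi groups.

3

There are 7 variables and 4 base dimensions (M, L, T, N).
The dimension matrix has rank 4.
Independent dimensionless groups: 7 − 4 = 3.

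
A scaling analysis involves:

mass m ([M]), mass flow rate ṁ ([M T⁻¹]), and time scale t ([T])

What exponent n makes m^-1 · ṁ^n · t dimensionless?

1

Balance the M exponent: (1)·n from ṁ, plus −(1) + (0) = -1 from the rest, must sum to zero.
n − 1 = 0, so n = 1.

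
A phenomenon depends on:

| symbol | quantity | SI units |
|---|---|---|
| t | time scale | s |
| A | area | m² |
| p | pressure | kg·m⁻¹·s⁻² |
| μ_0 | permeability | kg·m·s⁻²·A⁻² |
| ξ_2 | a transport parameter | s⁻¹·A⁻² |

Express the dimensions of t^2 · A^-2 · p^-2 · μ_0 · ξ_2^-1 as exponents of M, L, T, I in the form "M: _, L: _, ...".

Collect each base-dimension exponent across the product:
  M: 2·(0) − 2·(0) − 2·(1) + (1) − (0) = -1
  L: 2·(0) − 2·(2) − 2·(-1) + (1) − (0) = -1
  T: 2·(1) − 2·(0) − 2·(-2) + (-2) − (-1) = 5
  I: 2·(0) − 2·(0) − 2·(0) + (-2) − (-2) = 0
So the dimensions are [M⁻¹ L⁻¹ T⁵].

M: -1, L: -1, T: 5, I: 0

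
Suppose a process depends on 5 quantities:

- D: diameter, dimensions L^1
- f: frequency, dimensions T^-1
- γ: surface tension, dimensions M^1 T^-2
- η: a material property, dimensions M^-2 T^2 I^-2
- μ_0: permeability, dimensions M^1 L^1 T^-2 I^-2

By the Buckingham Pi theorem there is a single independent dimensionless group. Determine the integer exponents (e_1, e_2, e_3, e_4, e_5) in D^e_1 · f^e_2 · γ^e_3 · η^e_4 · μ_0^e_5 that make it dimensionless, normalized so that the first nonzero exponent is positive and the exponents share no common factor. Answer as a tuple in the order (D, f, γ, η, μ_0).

M: e_1·(0) + e_2·(0) + e_3·(1) + e_4·(-2) + e_5·(1) = 0
L: e_1·(1) + e_2·(0) + e_3·(0) + e_4·(0) + e_5·(1) = 0
T: e_1·(0) + e_2·(-1) + e_3·(-2) + e_4·(2) + e_5·(-2) = 0
I: e_1·(0) + e_2·(0) + e_3·(0) + e_4·(-2) + e_5·(-2) = 0
Solving this homogeneous linear system for the smallest-integer solution (first nonzero entry positive) gives (1, -2, 3, 1, -1).

(1, -2, 3, 1, -1)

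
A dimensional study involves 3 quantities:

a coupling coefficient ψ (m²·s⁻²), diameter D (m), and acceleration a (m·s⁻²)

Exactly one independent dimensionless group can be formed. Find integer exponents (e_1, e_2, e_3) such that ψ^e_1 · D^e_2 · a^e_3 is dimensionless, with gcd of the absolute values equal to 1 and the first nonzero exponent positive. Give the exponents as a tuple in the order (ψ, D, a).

(1, -1, -1)

L: e_1·(2) + e_2·(1) + e_3·(1) = 0
T: e_1·(-2) + e_2·(0) + e_3·(-2) = 0
Solving this homogeneous linear system for the smallest-integer solution (first nonzero entry positive) gives (1, -1, -1).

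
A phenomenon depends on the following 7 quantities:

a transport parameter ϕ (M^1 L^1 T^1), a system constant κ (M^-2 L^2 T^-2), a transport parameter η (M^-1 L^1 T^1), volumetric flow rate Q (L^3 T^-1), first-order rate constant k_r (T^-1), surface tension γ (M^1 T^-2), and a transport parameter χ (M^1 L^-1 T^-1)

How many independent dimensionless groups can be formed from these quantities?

There are 7 variables and 3 base dimensions (M, L, T).
The dimension matrix has rank 3.
Independent dimensionless groups: 7 − 3 = 4.

4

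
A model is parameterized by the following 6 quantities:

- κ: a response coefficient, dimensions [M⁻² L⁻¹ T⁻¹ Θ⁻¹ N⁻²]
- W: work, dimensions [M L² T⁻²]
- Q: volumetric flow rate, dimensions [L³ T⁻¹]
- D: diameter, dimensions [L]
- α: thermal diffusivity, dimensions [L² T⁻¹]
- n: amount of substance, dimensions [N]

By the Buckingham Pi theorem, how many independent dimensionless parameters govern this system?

There are 6 variables and 5 base dimensions (M, L, T, Θ, N).
The dimension matrix has rank 5.
Independent dimensionless groups: 6 − 5 = 1.

1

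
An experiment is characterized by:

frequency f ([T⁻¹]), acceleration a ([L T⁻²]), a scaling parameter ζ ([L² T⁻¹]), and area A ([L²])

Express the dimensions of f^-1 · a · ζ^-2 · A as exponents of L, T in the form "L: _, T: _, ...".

L: -1, T: 1

Collect each base-dimension exponent across the product:
  L: −(0) + (1) − 2·(2) + (2) = -1
  T: −(-1) + (-2) − 2·(-1) + (0) = 1
So the dimensions are [L⁻¹ T].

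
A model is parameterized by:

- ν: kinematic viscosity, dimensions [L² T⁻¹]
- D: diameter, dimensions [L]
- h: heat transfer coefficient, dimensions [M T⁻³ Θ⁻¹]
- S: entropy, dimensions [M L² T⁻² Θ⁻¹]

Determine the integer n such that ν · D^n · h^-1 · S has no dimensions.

-4

Balance the L exponent: (1)·n from D, plus (2) − (0) + (2) = 4 from the rest, must sum to zero.
n + 4 = 0, so n = -4.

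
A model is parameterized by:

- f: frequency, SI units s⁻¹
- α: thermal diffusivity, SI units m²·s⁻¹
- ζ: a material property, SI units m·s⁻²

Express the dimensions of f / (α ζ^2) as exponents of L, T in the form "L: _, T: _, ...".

L: -4, T: 4

Collect each base-dimension exponent across the product:
  L: (0) − (2) − 2·(1) = -4
  T: (-1) − (-1) − 2·(-2) = 4
So the dimensions are [L⁻⁴ T⁴].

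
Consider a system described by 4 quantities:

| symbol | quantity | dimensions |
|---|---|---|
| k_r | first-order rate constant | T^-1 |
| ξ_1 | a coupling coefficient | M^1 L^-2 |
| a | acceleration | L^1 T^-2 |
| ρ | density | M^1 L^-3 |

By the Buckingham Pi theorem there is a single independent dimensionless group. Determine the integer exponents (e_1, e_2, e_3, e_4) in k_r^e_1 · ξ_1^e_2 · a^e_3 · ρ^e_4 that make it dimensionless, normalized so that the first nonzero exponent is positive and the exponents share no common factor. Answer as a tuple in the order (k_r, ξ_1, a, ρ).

(2, 1, -1, -1)

M: e_1·(0) + e_2·(1) + e_3·(0) + e_4·(1) = 0
L: e_1·(0) + e_2·(-2) + e_3·(1) + e_4·(-3) = 0
T: e_1·(-1) + e_2·(0) + e_3·(-2) + e_4·(0) = 0
Solving this homogeneous linear system for the smallest-integer solution (first nonzero entry positive) gives (2, 1, -1, -1).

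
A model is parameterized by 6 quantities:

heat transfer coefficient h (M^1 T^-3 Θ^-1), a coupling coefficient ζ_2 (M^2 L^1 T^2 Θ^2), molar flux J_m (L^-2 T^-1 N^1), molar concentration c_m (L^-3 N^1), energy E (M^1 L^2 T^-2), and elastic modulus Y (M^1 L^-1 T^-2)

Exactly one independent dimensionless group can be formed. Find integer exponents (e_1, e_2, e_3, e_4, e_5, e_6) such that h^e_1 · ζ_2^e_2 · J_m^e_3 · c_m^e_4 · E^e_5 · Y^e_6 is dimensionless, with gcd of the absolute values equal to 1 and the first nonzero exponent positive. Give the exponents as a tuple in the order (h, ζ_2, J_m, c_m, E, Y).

M: e_1·(1) + e_2·(2) + e_3·(0) + e_4·(0) + e_5·(1) + e_6·(1) = 0
L: e_1·(0) + e_2·(1) + e_3·(-2) + e_4·(-3) + e_5·(2) + e_6·(-1) = 0
T: e_1·(-3) + e_2·(2) + e_3·(-1) + e_4·(0) + e_5·(-2) + e_6·(-2) = 0
Θ: e_1·(-1) + e_2·(2) + e_3·(0) + e_4·(0) + e_5·(0) + e_6·(0) = 0
N: e_1·(0) + e_2·(0) + e_3·(1) + e_4·(1) + e_5·(0) + e_6·(0) = 0
Solving this homogeneous linear system for the smallest-integer solution (first nonzero entry positive) gives (2, 1, 4, -4, -3, -1).

(2, 1, 4, -4, -3, -1)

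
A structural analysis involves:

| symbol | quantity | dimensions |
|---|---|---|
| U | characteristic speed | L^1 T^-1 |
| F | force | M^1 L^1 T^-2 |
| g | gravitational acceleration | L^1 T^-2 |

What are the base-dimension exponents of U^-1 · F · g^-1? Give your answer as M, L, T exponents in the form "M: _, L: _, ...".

Collect each base-dimension exponent across the product:
  M: −(0) + (1) − (0) = 1
  L: −(1) + (1) − (1) = -1
  T: −(-1) + (-2) − (-2) = 1
So the dimensions are [M L⁻¹ T].

M: 1, L: -1, T: 1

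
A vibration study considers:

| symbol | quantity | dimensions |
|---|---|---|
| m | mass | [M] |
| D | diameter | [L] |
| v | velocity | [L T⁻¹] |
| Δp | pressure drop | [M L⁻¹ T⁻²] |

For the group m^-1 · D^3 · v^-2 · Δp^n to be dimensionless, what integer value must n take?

1

Balance the M exponent: (1)·n from Δp, plus −(1) + 3·(0) − 2·(0) = -1 from the rest, must sum to zero.
n − 1 = 0, so n = 1.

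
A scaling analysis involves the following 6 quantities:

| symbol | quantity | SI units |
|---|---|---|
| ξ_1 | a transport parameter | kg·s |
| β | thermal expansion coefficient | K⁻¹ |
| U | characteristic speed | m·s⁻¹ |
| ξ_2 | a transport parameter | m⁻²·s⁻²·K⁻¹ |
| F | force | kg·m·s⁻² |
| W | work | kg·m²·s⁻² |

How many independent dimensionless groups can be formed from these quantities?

There are 6 variables and 4 base dimensions (M, L, T, Θ).
The dimension matrix has rank 4.
Independent dimensionless groups: 6 − 4 = 2.

2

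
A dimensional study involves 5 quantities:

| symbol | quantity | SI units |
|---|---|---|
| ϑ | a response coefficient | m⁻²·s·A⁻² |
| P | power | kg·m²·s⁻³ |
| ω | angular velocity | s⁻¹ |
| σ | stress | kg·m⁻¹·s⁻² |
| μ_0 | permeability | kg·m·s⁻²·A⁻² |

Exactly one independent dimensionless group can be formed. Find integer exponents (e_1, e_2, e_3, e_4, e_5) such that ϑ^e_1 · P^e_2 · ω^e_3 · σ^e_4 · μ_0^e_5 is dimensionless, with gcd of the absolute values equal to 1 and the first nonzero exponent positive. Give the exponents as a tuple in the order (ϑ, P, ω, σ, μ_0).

M: e_1·(0) + e_2·(1) + e_3·(0) + e_4·(1) + e_5·(1) = 0
L: e_1·(-2) + e_2·(2) + e_3·(0) + e_4·(-1) + e_5·(1) = 0
T: e_1·(1) + e_2·(-3) + e_3·(-1) + e_4·(-2) + e_5·(-2) = 0
I: e_1·(-2) + e_2·(0) + e_3·(0) + e_4·(0) + e_5·(-2) = 0
Solving this homogeneous linear system for the smallest-integer solution (first nonzero entry positive) gives (3, 4, -1, -1, -3).

(3, 4, -1, -1, -3)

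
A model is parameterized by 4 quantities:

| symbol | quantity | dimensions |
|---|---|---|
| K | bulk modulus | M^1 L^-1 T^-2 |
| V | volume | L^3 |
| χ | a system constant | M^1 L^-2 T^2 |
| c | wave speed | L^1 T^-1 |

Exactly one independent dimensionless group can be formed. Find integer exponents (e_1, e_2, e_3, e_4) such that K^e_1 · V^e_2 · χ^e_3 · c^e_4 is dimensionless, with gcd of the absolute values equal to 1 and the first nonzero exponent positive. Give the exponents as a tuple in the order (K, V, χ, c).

(1, 1, -1, -4)

M: e_1·(1) + e_2·(0) + e_3·(1) + e_4·(0) = 0
L: e_1·(-1) + e_2·(3) + e_3·(-2) + e_4·(1) = 0
T: e_1·(-2) + e_2·(0) + e_3·(2) + e_4·(-1) = 0
Solving this homogeneous linear system for the smallest-integer solution (first nonzero entry positive) gives (1, 1, -1, -4).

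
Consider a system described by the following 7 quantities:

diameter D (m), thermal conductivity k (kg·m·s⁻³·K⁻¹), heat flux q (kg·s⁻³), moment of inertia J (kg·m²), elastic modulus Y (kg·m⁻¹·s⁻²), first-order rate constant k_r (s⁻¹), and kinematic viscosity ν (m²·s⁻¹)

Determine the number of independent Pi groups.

3

There are 7 variables and 4 base dimensions (M, L, T, Θ).
The dimension matrix has rank 4.
Independent dimensionless groups: 7 − 4 = 3.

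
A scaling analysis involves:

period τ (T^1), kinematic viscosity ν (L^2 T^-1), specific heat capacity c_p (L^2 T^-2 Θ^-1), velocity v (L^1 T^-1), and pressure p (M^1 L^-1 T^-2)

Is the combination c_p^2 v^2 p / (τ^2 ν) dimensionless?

no

Sum the exponent of each base dimension across the product:
  M: −2·[τ]_M − [ν]_M + 2·[c_p]_M + 2·[v]_M + [p]_M = −2·(0) − (0) + 2·(0) + 2·(0) + (1) = 1
  L: −2·[τ]_L − [ν]_L + 2·[c_p]_L + 2·[v]_L + [p]_L = −2·(0) − (2) + 2·(2) + 2·(1) + (-1) = 3
  T: −2·[τ]_T − [ν]_T + 2·[c_p]_T + 2·[v]_T + [p]_T = −2·(1) − (-1) + 2·(-2) + 2·(-1) + (-2) = -9
  Θ: −2·[τ]_Θ − [ν]_Θ + 2·[c_p]_Θ + 2·[v]_Θ + [p]_Θ = −2·(0) − (0) + 2·(-1) + 2·(0) + (0) = -2
Net dimensions [M L³ T⁻⁹ Θ⁻²] ≠ [1] — not dimensionless.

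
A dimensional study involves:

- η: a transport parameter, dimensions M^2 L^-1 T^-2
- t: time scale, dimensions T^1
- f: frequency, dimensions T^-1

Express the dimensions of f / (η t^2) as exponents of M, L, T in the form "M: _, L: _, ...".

Collect each base-dimension exponent across the product:
  M: −(2) − 2·(0) + (0) = -2
  L: −(-1) − 2·(0) + (0) = 1
  T: −(-2) − 2·(1) + (-1) = -1
So the dimensions are [M⁻² L T⁻¹].

M: -2, L: 1, T: -1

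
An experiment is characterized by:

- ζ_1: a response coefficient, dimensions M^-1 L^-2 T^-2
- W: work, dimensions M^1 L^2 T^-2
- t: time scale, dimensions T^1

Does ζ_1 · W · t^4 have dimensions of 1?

Sum the exponent of each base dimension across the product:
  M: [ζ_1]_M + [W]_M + 4·[t]_M = (-1) + (1) + 4·(0) = 0
  L: [ζ_1]_L + [W]_L + 4·[t]_L = (-2) + (2) + 4·(0) = 0
  T: [ζ_1]_T + [W]_T + 4·[t]_T = (-2) + (-2) + 4·(1) = 0
All base exponents vanish — dimensionless.

yes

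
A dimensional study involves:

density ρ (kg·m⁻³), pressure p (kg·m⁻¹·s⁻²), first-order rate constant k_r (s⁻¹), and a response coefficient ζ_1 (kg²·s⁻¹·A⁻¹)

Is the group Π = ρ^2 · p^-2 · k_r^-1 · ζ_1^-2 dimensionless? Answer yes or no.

Sum the exponent of each base dimension across the product:
  M: 2·[ρ]_M − 2·[p]_M − [k_r]_M − 2·[ζ_1]_M = 2·(1) − 2·(1) − (0) − 2·(2) = -4
  L: 2·[ρ]_L − 2·[p]_L − [k_r]_L − 2·[ζ_1]_L = 2·(-3) − 2·(-1) − (0) − 2·(0) = -4
  T: 2·[ρ]_T − 2·[p]_T − [k_r]_T − 2·[ζ_1]_T = 2·(0) − 2·(-2) − (-1) − 2·(-1) = 7
  I: 2·[ρ]_I − 2·[p]_I − [k_r]_I − 2·[ζ_1]_I = 2·(0) − 2·(0) − (0) − 2·(-1) = 2
Net dimensions [M⁻⁴ L⁻⁴ T⁷ I²] ≠ [1] — not dimensionless.

no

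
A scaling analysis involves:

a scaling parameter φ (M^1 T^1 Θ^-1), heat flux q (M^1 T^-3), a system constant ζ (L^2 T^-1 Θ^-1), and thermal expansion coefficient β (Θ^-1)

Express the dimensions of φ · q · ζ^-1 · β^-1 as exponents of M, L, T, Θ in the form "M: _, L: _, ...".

M: 2, L: -2, T: -1, Θ: 1

Collect each base-dimension exponent across the product:
  M: (1) + (1) − (0) − (0) = 2
  L: (0) + (0) − (2) − (0) = -2
  T: (1) + (-3) − (-1) − (0) = -1
  Θ: (-1) + (0) − (-1) − (-1) = 1
So the dimensions are [M² L⁻² T⁻¹ Θ].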